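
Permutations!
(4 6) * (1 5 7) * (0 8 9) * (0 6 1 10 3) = (0 8 9 6 4 1 5 7 10 3) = [8, 5, 2, 0, 1, 7, 4, 10, 9, 6, 3]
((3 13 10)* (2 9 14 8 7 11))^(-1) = (2 11 7 8 14 9)(3 10 13)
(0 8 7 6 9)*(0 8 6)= (0 6 9 8 7)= [6, 1, 2, 3, 4, 5, 9, 0, 7, 8]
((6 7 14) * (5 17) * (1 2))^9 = ((1 2)(5 17)(6 7 14))^9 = (1 2)(5 17)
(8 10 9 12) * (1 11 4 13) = (1 11 4 13)(8 10 9 12) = [0, 11, 2, 3, 13, 5, 6, 7, 10, 12, 9, 4, 8, 1]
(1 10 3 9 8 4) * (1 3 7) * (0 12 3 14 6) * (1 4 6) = (0 12 3 9 8 6)(1 10 7 4 14) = [12, 10, 2, 9, 14, 5, 0, 4, 6, 8, 7, 11, 3, 13, 1]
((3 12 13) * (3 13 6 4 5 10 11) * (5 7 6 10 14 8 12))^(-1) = ((3 5 14 8 12 10 11)(4 7 6))^(-1) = (3 11 10 12 8 14 5)(4 6 7)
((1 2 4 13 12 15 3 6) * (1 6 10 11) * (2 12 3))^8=((1 12 15 2 4 13 3 10 11))^8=(1 11 10 3 13 4 2 15 12)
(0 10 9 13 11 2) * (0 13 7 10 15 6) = (0 15 6)(2 13 11)(7 10 9) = [15, 1, 13, 3, 4, 5, 0, 10, 8, 7, 9, 2, 12, 11, 14, 6]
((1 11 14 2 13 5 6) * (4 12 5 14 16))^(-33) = (1 16 12 6 11 4 5)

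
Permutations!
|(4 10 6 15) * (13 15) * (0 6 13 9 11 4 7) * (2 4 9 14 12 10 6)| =|(0 2 4 6 14 12 10 13 15 7)(9 11)| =10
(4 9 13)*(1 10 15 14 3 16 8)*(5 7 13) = (1 10 15 14 3 16 8)(4 9 5 7 13) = [0, 10, 2, 16, 9, 7, 6, 13, 1, 5, 15, 11, 12, 4, 3, 14, 8]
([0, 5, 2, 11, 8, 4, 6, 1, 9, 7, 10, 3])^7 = (1 5 4 8 9 7)(3 11)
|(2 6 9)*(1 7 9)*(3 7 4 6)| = 12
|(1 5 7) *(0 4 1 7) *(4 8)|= 5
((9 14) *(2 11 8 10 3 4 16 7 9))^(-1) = ((2 11 8 10 3 4 16 7 9 14))^(-1) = (2 14 9 7 16 4 3 10 8 11)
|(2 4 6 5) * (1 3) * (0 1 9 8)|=20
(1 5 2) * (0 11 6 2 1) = (0 11 6 2)(1 5) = [11, 5, 0, 3, 4, 1, 2, 7, 8, 9, 10, 6]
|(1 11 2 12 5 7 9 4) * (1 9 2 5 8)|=14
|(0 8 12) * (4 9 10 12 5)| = |(0 8 5 4 9 10 12)| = 7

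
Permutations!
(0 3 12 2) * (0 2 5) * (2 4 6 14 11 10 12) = (0 3 2 4 6 14 11 10 12 5) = [3, 1, 4, 2, 6, 0, 14, 7, 8, 9, 12, 10, 5, 13, 11]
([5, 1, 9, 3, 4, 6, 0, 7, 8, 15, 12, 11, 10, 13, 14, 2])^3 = [0, 1, 2, 3, 4, 5, 6, 7, 8, 9, 12, 11, 10, 13, 14, 15]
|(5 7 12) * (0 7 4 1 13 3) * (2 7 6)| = 10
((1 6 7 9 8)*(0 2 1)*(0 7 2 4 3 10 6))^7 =(10)(7 9 8)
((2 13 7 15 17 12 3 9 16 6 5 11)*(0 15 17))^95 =((0 15)(2 13 7 17 12 3 9 16 6 5 11))^95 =(0 15)(2 16 17 11 9 7 5 3 13 6 12)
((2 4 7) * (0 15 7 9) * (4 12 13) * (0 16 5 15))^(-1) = ((2 12 13 4 9 16 5 15 7))^(-1) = (2 7 15 5 16 9 4 13 12)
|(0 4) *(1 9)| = 2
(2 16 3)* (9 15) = (2 16 3)(9 15) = [0, 1, 16, 2, 4, 5, 6, 7, 8, 15, 10, 11, 12, 13, 14, 9, 3]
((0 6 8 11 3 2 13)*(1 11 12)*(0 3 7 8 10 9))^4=((0 6 10 9)(1 11 7 8 12)(2 13 3))^4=(1 12 8 7 11)(2 13 3)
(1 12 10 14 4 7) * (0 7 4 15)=(0 7 1 12 10 14 15)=[7, 12, 2, 3, 4, 5, 6, 1, 8, 9, 14, 11, 10, 13, 15, 0]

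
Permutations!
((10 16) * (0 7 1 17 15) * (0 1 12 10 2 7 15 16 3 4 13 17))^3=((0 15 1)(2 7 12 10 3 4 13 17 16))^3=(2 10 13)(3 17 7)(4 16 12)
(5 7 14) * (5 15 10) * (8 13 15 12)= [0, 1, 2, 3, 4, 7, 6, 14, 13, 9, 5, 11, 8, 15, 12, 10]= (5 7 14 12 8 13 15 10)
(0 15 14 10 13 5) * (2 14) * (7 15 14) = (0 14 10 13 5)(2 7 15) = [14, 1, 7, 3, 4, 0, 6, 15, 8, 9, 13, 11, 12, 5, 10, 2]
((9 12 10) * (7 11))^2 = (9 10 12)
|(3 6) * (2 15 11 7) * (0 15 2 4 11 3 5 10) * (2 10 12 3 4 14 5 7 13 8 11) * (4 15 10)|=|(15)(0 10)(2 4)(3 6 7 14 5 12)(8 11 13)|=6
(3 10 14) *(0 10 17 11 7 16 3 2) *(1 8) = (0 10 14 2)(1 8)(3 17 11 7 16) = [10, 8, 0, 17, 4, 5, 6, 16, 1, 9, 14, 7, 12, 13, 2, 15, 3, 11]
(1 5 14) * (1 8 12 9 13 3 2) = (1 5 14 8 12 9 13 3 2) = [0, 5, 1, 2, 4, 14, 6, 7, 12, 13, 10, 11, 9, 3, 8]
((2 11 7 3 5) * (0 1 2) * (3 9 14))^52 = (0 3 9 11 1 5 14 7 2) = ((0 1 2 11 7 9 14 3 5))^52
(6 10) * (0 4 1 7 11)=(0 4 1 7 11)(6 10)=[4, 7, 2, 3, 1, 5, 10, 11, 8, 9, 6, 0]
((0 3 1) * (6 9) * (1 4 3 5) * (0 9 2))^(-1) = (0 2 6 9 1 5)(3 4)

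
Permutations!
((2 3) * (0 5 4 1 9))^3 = (0 1 5 9 4)(2 3)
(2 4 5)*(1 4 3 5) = (1 4)(2 3 5) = [0, 4, 3, 5, 1, 2]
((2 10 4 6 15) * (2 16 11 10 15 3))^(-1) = (2 3 6 4 10 11 16 15)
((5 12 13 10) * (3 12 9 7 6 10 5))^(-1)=(3 10 6 7 9 5 13 12)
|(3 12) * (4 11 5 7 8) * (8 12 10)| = 8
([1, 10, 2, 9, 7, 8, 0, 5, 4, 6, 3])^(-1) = [6, 0, 2, 10, 8, 7, 9, 4, 5, 3, 1]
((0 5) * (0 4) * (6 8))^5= (0 4 5)(6 8)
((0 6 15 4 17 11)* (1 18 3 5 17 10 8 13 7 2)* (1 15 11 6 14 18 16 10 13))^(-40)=((0 14 18 3 5 17 6 11)(1 16 10 8)(2 15 4 13 7))^(-40)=(18)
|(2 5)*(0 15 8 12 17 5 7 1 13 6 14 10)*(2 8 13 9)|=|(0 15 13 6 14 10)(1 9 2 7)(5 8 12 17)|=12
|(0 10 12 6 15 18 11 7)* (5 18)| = |(0 10 12 6 15 5 18 11 7)| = 9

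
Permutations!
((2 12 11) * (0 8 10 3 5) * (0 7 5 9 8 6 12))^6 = (0 6 12 11 2)(3 8)(9 10)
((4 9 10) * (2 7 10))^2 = (2 10 9 7 4)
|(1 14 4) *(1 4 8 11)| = 4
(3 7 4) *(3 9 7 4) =(3 4 9 7) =[0, 1, 2, 4, 9, 5, 6, 3, 8, 7]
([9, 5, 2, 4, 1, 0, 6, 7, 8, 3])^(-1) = [5, 4, 2, 9, 3, 1, 6, 7, 8, 0]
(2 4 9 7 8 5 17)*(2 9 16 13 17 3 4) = [0, 1, 2, 4, 16, 3, 6, 8, 5, 7, 10, 11, 12, 17, 14, 15, 13, 9] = (3 4 16 13 17 9 7 8 5)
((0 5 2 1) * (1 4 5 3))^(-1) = (0 1 3)(2 5 4)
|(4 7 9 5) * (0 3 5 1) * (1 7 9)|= 7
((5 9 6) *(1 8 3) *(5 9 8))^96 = (9)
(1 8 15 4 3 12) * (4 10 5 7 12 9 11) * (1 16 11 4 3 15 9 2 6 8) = (2 6 8 9 4 15 10 5 7 12 16 11 3) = [0, 1, 6, 2, 15, 7, 8, 12, 9, 4, 5, 3, 16, 13, 14, 10, 11]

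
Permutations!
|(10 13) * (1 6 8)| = |(1 6 8)(10 13)| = 6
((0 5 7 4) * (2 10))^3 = ((0 5 7 4)(2 10))^3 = (0 4 7 5)(2 10)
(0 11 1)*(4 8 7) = [11, 0, 2, 3, 8, 5, 6, 4, 7, 9, 10, 1] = (0 11 1)(4 8 7)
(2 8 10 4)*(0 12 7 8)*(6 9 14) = (0 12 7 8 10 4 2)(6 9 14) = [12, 1, 0, 3, 2, 5, 9, 8, 10, 14, 4, 11, 7, 13, 6]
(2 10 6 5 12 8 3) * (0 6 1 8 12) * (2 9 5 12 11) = (0 6 12 11 2 10 1 8 3 9 5) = [6, 8, 10, 9, 4, 0, 12, 7, 3, 5, 1, 2, 11]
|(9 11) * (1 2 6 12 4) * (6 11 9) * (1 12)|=|(1 2 11 6)(4 12)|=4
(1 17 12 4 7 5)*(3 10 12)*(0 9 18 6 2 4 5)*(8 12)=(0 9 18 6 2 4 7)(1 17 3 10 8 12 5)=[9, 17, 4, 10, 7, 1, 2, 0, 12, 18, 8, 11, 5, 13, 14, 15, 16, 3, 6]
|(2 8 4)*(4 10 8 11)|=6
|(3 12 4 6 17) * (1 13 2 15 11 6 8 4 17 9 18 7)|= 18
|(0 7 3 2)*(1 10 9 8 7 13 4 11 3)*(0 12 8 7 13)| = 28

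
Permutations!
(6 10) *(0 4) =[4, 1, 2, 3, 0, 5, 10, 7, 8, 9, 6] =(0 4)(6 10)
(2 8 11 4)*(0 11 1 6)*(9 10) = [11, 6, 8, 3, 2, 5, 0, 7, 1, 10, 9, 4] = (0 11 4 2 8 1 6)(9 10)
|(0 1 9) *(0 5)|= 4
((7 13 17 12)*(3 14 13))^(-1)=(3 7 12 17 13 14)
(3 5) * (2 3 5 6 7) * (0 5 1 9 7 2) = (0 5 1 9 7)(2 3 6) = [5, 9, 3, 6, 4, 1, 2, 0, 8, 7]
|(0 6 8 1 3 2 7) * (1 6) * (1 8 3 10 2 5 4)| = 10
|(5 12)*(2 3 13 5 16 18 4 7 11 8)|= |(2 3 13 5 12 16 18 4 7 11 8)|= 11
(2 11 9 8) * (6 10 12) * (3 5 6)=(2 11 9 8)(3 5 6 10 12)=[0, 1, 11, 5, 4, 6, 10, 7, 2, 8, 12, 9, 3]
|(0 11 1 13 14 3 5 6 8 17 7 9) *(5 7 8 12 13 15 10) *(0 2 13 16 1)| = 42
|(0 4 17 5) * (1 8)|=|(0 4 17 5)(1 8)|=4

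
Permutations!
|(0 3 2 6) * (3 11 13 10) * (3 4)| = |(0 11 13 10 4 3 2 6)| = 8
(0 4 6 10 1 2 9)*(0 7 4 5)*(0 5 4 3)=[4, 2, 9, 0, 6, 5, 10, 3, 8, 7, 1]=(0 4 6 10 1 2 9 7 3)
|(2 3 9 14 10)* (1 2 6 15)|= |(1 2 3 9 14 10 6 15)|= 8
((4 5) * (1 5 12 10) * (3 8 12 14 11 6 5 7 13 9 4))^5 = (1 14 8 13 6 10 4 3 7 11 12 9 5)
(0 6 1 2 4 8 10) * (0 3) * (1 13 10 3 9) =(0 6 13 10 9 1 2 4 8 3) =[6, 2, 4, 0, 8, 5, 13, 7, 3, 1, 9, 11, 12, 10]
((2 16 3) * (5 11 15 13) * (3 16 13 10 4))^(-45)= (16)(2 11 4 13 15 3 5 10)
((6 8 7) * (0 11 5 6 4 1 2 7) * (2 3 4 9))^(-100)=((0 11 5 6 8)(1 3 4)(2 7 9))^(-100)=(11)(1 4 3)(2 9 7)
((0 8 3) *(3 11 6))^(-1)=((0 8 11 6 3))^(-1)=(0 3 6 11 8)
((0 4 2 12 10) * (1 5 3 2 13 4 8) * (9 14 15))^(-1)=((0 8 1 5 3 2 12 10)(4 13)(9 14 15))^(-1)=(0 10 12 2 3 5 1 8)(4 13)(9 15 14)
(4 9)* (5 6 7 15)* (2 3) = (2 3)(4 9)(5 6 7 15) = [0, 1, 3, 2, 9, 6, 7, 15, 8, 4, 10, 11, 12, 13, 14, 5]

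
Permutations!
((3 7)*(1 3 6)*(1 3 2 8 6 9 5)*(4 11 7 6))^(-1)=(1 5 9 7 11 4 8 2)(3 6)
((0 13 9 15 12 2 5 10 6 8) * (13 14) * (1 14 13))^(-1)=(0 8 6 10 5 2 12 15 9 13)(1 14)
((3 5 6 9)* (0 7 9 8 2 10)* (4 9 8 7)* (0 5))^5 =((0 4 9 3)(2 10 5 6 7 8))^5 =(0 4 9 3)(2 8 7 6 5 10)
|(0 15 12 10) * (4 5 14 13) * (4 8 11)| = 12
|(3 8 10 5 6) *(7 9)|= 10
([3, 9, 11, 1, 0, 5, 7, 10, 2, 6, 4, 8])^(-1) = [4, 3, 8, 0, 10, 5, 9, 6, 11, 1, 7, 2]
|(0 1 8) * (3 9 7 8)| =6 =|(0 1 3 9 7 8)|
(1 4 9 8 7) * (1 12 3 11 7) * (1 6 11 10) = (1 4 9 8 6 11 7 12 3 10) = [0, 4, 2, 10, 9, 5, 11, 12, 6, 8, 1, 7, 3]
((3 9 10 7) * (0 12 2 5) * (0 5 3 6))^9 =((0 12 2 3 9 10 7 6))^9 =(0 12 2 3 9 10 7 6)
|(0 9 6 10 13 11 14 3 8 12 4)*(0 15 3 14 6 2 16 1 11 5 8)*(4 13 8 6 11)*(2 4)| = 30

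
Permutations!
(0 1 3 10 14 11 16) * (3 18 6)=(0 1 18 6 3 10 14 11 16)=[1, 18, 2, 10, 4, 5, 3, 7, 8, 9, 14, 16, 12, 13, 11, 15, 0, 17, 6]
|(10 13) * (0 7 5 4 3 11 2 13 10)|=|(0 7 5 4 3 11 2 13)|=8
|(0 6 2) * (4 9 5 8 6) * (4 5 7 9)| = 10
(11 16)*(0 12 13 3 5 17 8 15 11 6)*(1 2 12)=(0 1 2 12 13 3 5 17 8 15 11 16 6)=[1, 2, 12, 5, 4, 17, 0, 7, 15, 9, 10, 16, 13, 3, 14, 11, 6, 8]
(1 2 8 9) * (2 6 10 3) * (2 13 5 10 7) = (1 6 7 2 8 9)(3 13 5 10) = [0, 6, 8, 13, 4, 10, 7, 2, 9, 1, 3, 11, 12, 5]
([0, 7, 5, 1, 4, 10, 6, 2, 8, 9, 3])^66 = [0, 1, 2, 3, 4, 5, 6, 7, 8, 9, 10]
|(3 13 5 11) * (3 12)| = 5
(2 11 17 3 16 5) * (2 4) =[0, 1, 11, 16, 2, 4, 6, 7, 8, 9, 10, 17, 12, 13, 14, 15, 5, 3] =(2 11 17 3 16 5 4)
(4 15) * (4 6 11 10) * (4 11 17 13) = (4 15 6 17 13)(10 11) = [0, 1, 2, 3, 15, 5, 17, 7, 8, 9, 11, 10, 12, 4, 14, 6, 16, 13]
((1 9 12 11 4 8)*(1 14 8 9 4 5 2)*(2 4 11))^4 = ((1 11 5 4 9 12 2)(8 14))^4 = (14)(1 9 11 12 5 2 4)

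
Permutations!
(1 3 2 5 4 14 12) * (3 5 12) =(1 5 4 14 3 2 12) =[0, 5, 12, 2, 14, 4, 6, 7, 8, 9, 10, 11, 1, 13, 3]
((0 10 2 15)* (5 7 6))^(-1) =(0 15 2 10)(5 6 7)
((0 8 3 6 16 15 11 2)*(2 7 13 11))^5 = ((0 8 3 6 16 15 2)(7 13 11))^5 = (0 15 6 8 2 16 3)(7 11 13)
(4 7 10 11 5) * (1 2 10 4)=(1 2 10 11 5)(4 7)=[0, 2, 10, 3, 7, 1, 6, 4, 8, 9, 11, 5]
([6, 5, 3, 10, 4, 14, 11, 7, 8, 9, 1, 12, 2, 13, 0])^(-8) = (0 11 2 10 5)(1 14 6 12 3)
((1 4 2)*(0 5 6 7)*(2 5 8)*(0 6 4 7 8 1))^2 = (0 7 8)(1 6 2)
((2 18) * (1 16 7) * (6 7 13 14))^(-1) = ((1 16 13 14 6 7)(2 18))^(-1) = (1 7 6 14 13 16)(2 18)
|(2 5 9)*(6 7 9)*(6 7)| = 4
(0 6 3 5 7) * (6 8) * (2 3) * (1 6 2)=(0 8 2 3 5 7)(1 6)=[8, 6, 3, 5, 4, 7, 1, 0, 2]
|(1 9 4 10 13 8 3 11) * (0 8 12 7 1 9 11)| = |(0 8 3)(1 11 9 4 10 13 12 7)| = 24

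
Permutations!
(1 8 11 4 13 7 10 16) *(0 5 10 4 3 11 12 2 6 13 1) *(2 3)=(0 5 10 16)(1 8 12 3 11 2 6 13 7 4)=[5, 8, 6, 11, 1, 10, 13, 4, 12, 9, 16, 2, 3, 7, 14, 15, 0]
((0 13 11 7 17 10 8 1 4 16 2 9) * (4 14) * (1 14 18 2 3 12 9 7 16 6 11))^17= (18)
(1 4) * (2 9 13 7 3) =(1 4)(2 9 13 7 3) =[0, 4, 9, 2, 1, 5, 6, 3, 8, 13, 10, 11, 12, 7]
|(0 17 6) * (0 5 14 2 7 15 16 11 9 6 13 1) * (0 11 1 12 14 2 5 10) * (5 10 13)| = 15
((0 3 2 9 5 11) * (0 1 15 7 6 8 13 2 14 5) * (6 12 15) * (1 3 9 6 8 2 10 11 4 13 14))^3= ((0 9)(1 8 14 5 4 13 10 11 3)(2 6)(7 12 15))^3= (15)(0 9)(1 5 10)(2 6)(3 14 13)(4 11 8)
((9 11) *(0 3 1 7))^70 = (11)(0 1)(3 7)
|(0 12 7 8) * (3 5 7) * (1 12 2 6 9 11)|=11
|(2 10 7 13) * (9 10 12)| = |(2 12 9 10 7 13)| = 6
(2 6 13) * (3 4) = (2 6 13)(3 4) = [0, 1, 6, 4, 3, 5, 13, 7, 8, 9, 10, 11, 12, 2]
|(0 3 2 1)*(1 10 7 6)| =|(0 3 2 10 7 6 1)| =7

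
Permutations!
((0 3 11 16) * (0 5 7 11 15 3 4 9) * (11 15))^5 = ((0 4 9)(3 11 16 5 7 15))^5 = (0 9 4)(3 15 7 5 16 11)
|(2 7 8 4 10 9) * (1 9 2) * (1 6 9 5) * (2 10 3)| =10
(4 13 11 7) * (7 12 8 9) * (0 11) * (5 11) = (0 5 11 12 8 9 7 4 13) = [5, 1, 2, 3, 13, 11, 6, 4, 9, 7, 10, 12, 8, 0]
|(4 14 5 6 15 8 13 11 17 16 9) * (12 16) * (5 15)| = 10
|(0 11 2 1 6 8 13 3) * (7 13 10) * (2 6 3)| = 10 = |(0 11 6 8 10 7 13 2 1 3)|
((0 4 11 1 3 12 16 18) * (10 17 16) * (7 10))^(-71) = (0 7 4 10 11 17 1 16 3 18 12)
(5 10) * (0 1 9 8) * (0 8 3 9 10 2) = (0 1 10 5 2)(3 9) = [1, 10, 0, 9, 4, 2, 6, 7, 8, 3, 5]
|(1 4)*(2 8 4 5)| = 5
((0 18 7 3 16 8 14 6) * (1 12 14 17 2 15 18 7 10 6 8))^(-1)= (0 6 10 18 15 2 17 8 14 12 1 16 3 7)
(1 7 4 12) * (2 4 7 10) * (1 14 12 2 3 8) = (1 10 3 8)(2 4)(12 14) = [0, 10, 4, 8, 2, 5, 6, 7, 1, 9, 3, 11, 14, 13, 12]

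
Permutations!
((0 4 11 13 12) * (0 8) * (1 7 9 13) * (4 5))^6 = ((0 5 4 11 1 7 9 13 12 8))^6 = (0 9 4 12 1)(5 13 11 8 7)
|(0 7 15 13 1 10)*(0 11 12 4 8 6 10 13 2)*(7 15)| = 6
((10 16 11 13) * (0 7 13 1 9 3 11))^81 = ((0 7 13 10 16)(1 9 3 11))^81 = (0 7 13 10 16)(1 9 3 11)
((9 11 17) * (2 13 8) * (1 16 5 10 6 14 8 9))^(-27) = (1 9 8 10)(2 6 16 11)(5 17 13 14)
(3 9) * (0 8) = [8, 1, 2, 9, 4, 5, 6, 7, 0, 3] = (0 8)(3 9)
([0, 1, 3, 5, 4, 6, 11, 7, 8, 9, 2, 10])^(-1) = [0, 1, 10, 2, 4, 3, 5, 7, 8, 9, 11, 6]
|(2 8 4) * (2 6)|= |(2 8 4 6)|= 4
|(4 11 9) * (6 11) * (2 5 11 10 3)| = 8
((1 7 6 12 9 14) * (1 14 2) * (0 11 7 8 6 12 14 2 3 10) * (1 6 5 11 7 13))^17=((0 7 12 9 3 10)(1 8 5 11 13)(2 6 14))^17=(0 10 3 9 12 7)(1 5 13 8 11)(2 14 6)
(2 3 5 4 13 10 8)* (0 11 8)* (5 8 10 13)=[11, 1, 3, 8, 5, 4, 6, 7, 2, 9, 0, 10, 12, 13]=(13)(0 11 10)(2 3 8)(4 5)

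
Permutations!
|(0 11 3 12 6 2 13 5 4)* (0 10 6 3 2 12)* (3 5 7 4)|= 11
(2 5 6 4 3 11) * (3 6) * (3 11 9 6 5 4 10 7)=(2 4 5 11)(3 9 6 10 7)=[0, 1, 4, 9, 5, 11, 10, 3, 8, 6, 7, 2]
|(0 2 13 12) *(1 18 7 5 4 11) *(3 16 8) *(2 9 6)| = 6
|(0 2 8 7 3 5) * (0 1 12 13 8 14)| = 21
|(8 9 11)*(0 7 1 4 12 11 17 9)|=14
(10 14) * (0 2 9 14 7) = [2, 1, 9, 3, 4, 5, 6, 0, 8, 14, 7, 11, 12, 13, 10] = (0 2 9 14 10 7)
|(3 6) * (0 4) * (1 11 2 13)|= 4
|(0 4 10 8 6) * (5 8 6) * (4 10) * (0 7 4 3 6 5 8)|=12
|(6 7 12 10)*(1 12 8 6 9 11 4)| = 6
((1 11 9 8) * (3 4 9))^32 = ((1 11 3 4 9 8))^32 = (1 3 9)(4 8 11)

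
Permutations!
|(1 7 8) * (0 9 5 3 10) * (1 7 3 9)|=4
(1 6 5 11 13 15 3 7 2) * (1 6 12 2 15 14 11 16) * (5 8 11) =[0, 12, 6, 7, 4, 16, 8, 15, 11, 9, 10, 13, 2, 14, 5, 3, 1] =(1 12 2 6 8 11 13 14 5 16)(3 7 15)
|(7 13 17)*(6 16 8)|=3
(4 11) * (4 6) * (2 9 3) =(2 9 3)(4 11 6) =[0, 1, 9, 2, 11, 5, 4, 7, 8, 3, 10, 6]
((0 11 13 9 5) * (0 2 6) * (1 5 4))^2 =(0 13 4 5 6 11 9 1 2)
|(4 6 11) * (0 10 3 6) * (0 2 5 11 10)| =|(2 5 11 4)(3 6 10)| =12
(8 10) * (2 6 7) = [0, 1, 6, 3, 4, 5, 7, 2, 10, 9, 8] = (2 6 7)(8 10)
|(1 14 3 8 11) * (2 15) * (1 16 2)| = 8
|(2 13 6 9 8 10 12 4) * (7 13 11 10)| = 5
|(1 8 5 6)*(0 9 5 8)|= 5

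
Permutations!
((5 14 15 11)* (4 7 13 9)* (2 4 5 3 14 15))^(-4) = (2 15 7 3 9)(4 11 13 14 5)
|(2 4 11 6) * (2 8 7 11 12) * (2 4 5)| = 4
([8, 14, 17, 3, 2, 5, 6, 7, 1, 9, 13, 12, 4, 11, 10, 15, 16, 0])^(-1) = [17, 8, 4, 3, 12, 5, 6, 7, 0, 9, 14, 13, 11, 10, 1, 15, 16, 2]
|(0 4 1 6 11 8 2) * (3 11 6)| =|(0 4 1 3 11 8 2)| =7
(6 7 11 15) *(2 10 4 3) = (2 10 4 3)(6 7 11 15) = [0, 1, 10, 2, 3, 5, 7, 11, 8, 9, 4, 15, 12, 13, 14, 6]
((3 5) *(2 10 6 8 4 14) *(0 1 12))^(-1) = ((0 1 12)(2 10 6 8 4 14)(3 5))^(-1) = (0 12 1)(2 14 4 8 6 10)(3 5)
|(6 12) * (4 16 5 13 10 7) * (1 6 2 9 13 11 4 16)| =12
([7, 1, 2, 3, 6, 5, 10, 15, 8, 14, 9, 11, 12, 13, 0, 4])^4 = [6, 1, 2, 3, 14, 5, 0, 10, 8, 15, 7, 11, 12, 13, 4, 9]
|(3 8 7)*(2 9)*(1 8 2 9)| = 5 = |(9)(1 8 7 3 2)|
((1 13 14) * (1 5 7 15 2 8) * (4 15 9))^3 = (1 5 4 8 14 9 2 13 7 15)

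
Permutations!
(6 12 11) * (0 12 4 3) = (0 12 11 6 4 3) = [12, 1, 2, 0, 3, 5, 4, 7, 8, 9, 10, 6, 11]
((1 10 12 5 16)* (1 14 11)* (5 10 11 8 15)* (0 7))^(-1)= ((0 7)(1 11)(5 16 14 8 15)(10 12))^(-1)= (0 7)(1 11)(5 15 8 14 16)(10 12)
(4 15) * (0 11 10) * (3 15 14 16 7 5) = (0 11 10)(3 15 4 14 16 7 5) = [11, 1, 2, 15, 14, 3, 6, 5, 8, 9, 0, 10, 12, 13, 16, 4, 7]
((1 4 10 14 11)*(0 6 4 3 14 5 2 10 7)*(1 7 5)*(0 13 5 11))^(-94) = (0 4 7 5 10 3)(1 14 6 11 13 2)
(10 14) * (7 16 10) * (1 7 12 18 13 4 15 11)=(1 7 16 10 14 12 18 13 4 15 11)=[0, 7, 2, 3, 15, 5, 6, 16, 8, 9, 14, 1, 18, 4, 12, 11, 10, 17, 13]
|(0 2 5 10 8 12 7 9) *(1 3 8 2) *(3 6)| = |(0 1 6 3 8 12 7 9)(2 5 10)| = 24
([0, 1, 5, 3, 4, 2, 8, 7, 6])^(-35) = (2 5)(6 8)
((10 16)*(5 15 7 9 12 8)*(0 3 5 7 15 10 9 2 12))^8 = ((0 3 5 10 16 9)(2 12 8 7))^8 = (0 5 16)(3 10 9)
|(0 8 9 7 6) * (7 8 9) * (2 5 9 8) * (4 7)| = |(0 8 4 7 6)(2 5 9)| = 15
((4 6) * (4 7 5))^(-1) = (4 5 7 6) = ((4 6 7 5))^(-1)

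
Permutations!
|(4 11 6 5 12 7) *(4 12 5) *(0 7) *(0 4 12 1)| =12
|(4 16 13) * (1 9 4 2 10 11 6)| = 9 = |(1 9 4 16 13 2 10 11 6)|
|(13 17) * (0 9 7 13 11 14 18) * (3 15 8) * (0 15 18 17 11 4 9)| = 28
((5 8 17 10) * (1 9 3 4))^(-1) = (1 4 3 9)(5 10 17 8) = ((1 9 3 4)(5 8 17 10))^(-1)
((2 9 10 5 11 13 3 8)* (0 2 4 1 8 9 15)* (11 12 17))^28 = (0 2 15)(1 8 4)(3 12)(5 13)(9 17)(10 11)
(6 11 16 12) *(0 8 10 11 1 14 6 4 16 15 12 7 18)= (0 8 10 11 15 12 4 16 7 18)(1 14 6)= [8, 14, 2, 3, 16, 5, 1, 18, 10, 9, 11, 15, 4, 13, 6, 12, 7, 17, 0]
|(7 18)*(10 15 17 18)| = |(7 10 15 17 18)| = 5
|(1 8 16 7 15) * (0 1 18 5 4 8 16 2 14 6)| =|(0 1 16 7 15 18 5 4 8 2 14 6)| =12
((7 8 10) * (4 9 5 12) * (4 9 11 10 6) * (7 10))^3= ((4 11 7 8 6)(5 12 9))^3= (12)(4 8 11 6 7)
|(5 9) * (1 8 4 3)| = 4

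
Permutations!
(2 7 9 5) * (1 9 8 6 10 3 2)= [0, 9, 7, 2, 4, 1, 10, 8, 6, 5, 3]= (1 9 5)(2 7 8 6 10 3)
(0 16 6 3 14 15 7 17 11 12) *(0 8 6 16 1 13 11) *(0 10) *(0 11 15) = (0 1 13 15 7 17 10 11 12 8 6 3 14) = [1, 13, 2, 14, 4, 5, 3, 17, 6, 9, 11, 12, 8, 15, 0, 7, 16, 10]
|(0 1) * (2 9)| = 2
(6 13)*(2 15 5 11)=(2 15 5 11)(6 13)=[0, 1, 15, 3, 4, 11, 13, 7, 8, 9, 10, 2, 12, 6, 14, 5]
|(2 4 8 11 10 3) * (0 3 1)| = 8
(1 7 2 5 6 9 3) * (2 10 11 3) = (1 7 10 11 3)(2 5 6 9) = [0, 7, 5, 1, 4, 6, 9, 10, 8, 2, 11, 3]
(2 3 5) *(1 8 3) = (1 8 3 5 2) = [0, 8, 1, 5, 4, 2, 6, 7, 3]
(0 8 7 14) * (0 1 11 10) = [8, 11, 2, 3, 4, 5, 6, 14, 7, 9, 0, 10, 12, 13, 1] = (0 8 7 14 1 11 10)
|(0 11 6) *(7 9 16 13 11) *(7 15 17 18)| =|(0 15 17 18 7 9 16 13 11 6)| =10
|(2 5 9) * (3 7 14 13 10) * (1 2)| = |(1 2 5 9)(3 7 14 13 10)| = 20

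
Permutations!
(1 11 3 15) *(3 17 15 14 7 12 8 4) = (1 11 17 15)(3 14 7 12 8 4) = [0, 11, 2, 14, 3, 5, 6, 12, 4, 9, 10, 17, 8, 13, 7, 1, 16, 15]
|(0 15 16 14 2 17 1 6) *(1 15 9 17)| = |(0 9 17 15 16 14 2 1 6)| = 9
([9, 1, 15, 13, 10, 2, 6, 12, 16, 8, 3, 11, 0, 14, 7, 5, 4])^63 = (0 14 10 8 12 13 4 9 7 3 16)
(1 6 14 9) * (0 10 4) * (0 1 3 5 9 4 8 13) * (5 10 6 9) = (0 6 14 4 1 9 3 10 8 13) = [6, 9, 2, 10, 1, 5, 14, 7, 13, 3, 8, 11, 12, 0, 4]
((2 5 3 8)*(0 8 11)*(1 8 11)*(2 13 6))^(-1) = (0 11)(1 3 5 2 6 13 8)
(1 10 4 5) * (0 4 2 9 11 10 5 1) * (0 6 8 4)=(1 5 6 8 4)(2 9 11 10)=[0, 5, 9, 3, 1, 6, 8, 7, 4, 11, 2, 10]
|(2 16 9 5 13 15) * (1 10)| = |(1 10)(2 16 9 5 13 15)| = 6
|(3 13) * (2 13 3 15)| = |(2 13 15)| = 3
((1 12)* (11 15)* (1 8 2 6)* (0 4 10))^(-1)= ((0 4 10)(1 12 8 2 6)(11 15))^(-1)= (0 10 4)(1 6 2 8 12)(11 15)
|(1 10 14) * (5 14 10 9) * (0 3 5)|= 6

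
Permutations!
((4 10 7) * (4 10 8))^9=(4 8)(7 10)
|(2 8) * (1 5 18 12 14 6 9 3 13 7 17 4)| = 12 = |(1 5 18 12 14 6 9 3 13 7 17 4)(2 8)|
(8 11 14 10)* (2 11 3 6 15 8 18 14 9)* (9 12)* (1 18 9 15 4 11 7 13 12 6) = (1 18 14 10 9 2 7 13 12 15 8 3)(4 11 6) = [0, 18, 7, 1, 11, 5, 4, 13, 3, 2, 9, 6, 15, 12, 10, 8, 16, 17, 14]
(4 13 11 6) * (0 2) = [2, 1, 0, 3, 13, 5, 4, 7, 8, 9, 10, 6, 12, 11] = (0 2)(4 13 11 6)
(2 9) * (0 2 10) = (0 2 9 10) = [2, 1, 9, 3, 4, 5, 6, 7, 8, 10, 0]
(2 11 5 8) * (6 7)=(2 11 5 8)(6 7)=[0, 1, 11, 3, 4, 8, 7, 6, 2, 9, 10, 5]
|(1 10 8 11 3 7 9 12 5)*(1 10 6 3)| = |(1 6 3 7 9 12 5 10 8 11)| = 10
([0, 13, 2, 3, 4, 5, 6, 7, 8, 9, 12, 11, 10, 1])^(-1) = [0, 13, 2, 3, 4, 5, 6, 7, 8, 9, 12, 11, 10, 1]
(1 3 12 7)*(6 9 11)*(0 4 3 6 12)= (0 4 3)(1 6 9 11 12 7)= [4, 6, 2, 0, 3, 5, 9, 1, 8, 11, 10, 12, 7]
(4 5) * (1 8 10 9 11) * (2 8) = (1 2 8 10 9 11)(4 5) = [0, 2, 8, 3, 5, 4, 6, 7, 10, 11, 9, 1]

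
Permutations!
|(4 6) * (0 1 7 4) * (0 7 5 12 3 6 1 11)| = |(0 11)(1 5 12 3 6 7 4)| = 14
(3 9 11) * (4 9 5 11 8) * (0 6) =(0 6)(3 5 11)(4 9 8) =[6, 1, 2, 5, 9, 11, 0, 7, 4, 8, 10, 3]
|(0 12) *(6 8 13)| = 6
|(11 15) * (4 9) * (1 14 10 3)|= |(1 14 10 3)(4 9)(11 15)|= 4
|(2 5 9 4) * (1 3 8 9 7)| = |(1 3 8 9 4 2 5 7)| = 8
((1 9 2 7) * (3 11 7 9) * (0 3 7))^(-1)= (0 11 3)(1 7)(2 9)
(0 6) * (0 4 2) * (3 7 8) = (0 6 4 2)(3 7 8) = [6, 1, 0, 7, 2, 5, 4, 8, 3]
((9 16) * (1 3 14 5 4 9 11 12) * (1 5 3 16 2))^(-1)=(1 2 9 4 5 12 11 16)(3 14)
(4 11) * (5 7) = [0, 1, 2, 3, 11, 7, 6, 5, 8, 9, 10, 4] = (4 11)(5 7)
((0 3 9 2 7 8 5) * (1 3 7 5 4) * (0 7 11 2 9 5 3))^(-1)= (0 1 4 8 7 5 3 2 11)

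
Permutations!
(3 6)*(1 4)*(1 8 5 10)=(1 4 8 5 10)(3 6)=[0, 4, 2, 6, 8, 10, 3, 7, 5, 9, 1]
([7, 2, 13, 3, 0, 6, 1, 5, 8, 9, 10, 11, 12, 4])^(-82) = [13, 5, 6, 3, 2, 0, 7, 4, 8, 9, 10, 11, 12, 1]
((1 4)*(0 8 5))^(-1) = ((0 8 5)(1 4))^(-1) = (0 5 8)(1 4)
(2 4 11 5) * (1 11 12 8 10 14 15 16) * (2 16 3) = (1 11 5 16)(2 4 12 8 10 14 15 3) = [0, 11, 4, 2, 12, 16, 6, 7, 10, 9, 14, 5, 8, 13, 15, 3, 1]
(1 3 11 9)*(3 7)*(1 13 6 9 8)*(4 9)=[0, 7, 2, 11, 9, 5, 4, 3, 1, 13, 10, 8, 12, 6]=(1 7 3 11 8)(4 9 13 6)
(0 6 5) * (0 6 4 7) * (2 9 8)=(0 4 7)(2 9 8)(5 6)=[4, 1, 9, 3, 7, 6, 5, 0, 2, 8]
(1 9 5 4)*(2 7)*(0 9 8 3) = (0 9 5 4 1 8 3)(2 7) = [9, 8, 7, 0, 1, 4, 6, 2, 3, 5]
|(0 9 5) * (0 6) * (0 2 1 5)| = 4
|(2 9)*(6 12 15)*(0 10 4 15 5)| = 14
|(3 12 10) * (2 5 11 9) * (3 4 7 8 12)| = |(2 5 11 9)(4 7 8 12 10)| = 20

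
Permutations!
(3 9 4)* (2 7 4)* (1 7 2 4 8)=[0, 7, 2, 9, 3, 5, 6, 8, 1, 4]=(1 7 8)(3 9 4)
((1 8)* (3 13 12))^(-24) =((1 8)(3 13 12))^(-24) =(13)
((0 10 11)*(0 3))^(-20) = (11)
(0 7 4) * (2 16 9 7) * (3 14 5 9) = [2, 1, 16, 14, 0, 9, 6, 4, 8, 7, 10, 11, 12, 13, 5, 15, 3] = (0 2 16 3 14 5 9 7 4)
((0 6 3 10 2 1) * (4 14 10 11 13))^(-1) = (0 1 2 10 14 4 13 11 3 6)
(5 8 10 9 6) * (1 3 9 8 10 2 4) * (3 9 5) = (1 9 6 3 5 10 8 2 4) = [0, 9, 4, 5, 1, 10, 3, 7, 2, 6, 8]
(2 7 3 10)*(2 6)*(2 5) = (2 7 3 10 6 5) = [0, 1, 7, 10, 4, 2, 5, 3, 8, 9, 6]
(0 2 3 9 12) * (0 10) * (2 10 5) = (0 10)(2 3 9 12 5) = [10, 1, 3, 9, 4, 2, 6, 7, 8, 12, 0, 11, 5]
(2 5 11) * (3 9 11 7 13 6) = (2 5 7 13 6 3 9 11) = [0, 1, 5, 9, 4, 7, 3, 13, 8, 11, 10, 2, 12, 6]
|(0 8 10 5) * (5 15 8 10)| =|(0 10 15 8 5)| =5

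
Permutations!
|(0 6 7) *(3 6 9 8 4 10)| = 8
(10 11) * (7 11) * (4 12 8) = (4 12 8)(7 11 10) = [0, 1, 2, 3, 12, 5, 6, 11, 4, 9, 7, 10, 8]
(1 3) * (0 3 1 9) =(0 3 9) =[3, 1, 2, 9, 4, 5, 6, 7, 8, 0]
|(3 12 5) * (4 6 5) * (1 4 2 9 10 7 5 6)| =14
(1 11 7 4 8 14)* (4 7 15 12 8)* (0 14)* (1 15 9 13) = (0 14 15 12 8)(1 11 9 13) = [14, 11, 2, 3, 4, 5, 6, 7, 0, 13, 10, 9, 8, 1, 15, 12]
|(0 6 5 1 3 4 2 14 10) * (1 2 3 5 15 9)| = 18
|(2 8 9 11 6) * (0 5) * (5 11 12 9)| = |(0 11 6 2 8 5)(9 12)| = 6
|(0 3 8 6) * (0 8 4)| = 6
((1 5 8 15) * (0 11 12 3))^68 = ((0 11 12 3)(1 5 8 15))^68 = (15)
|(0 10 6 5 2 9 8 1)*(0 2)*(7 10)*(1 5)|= |(0 7 10 6 1 2 9 8 5)|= 9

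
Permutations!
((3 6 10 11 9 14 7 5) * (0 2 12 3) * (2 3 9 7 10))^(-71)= (0 14 3 10 6 11 2 7 12 5 9)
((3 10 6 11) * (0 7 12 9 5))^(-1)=((0 7 12 9 5)(3 10 6 11))^(-1)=(0 5 9 12 7)(3 11 6 10)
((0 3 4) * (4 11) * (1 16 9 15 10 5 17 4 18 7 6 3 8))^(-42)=(0 17 10 9 1)(3 7 11 6 18)(4 5 15 16 8)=((0 8 1 16 9 15 10 5 17 4)(3 11 18 7 6))^(-42)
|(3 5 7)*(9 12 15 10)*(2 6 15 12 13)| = |(2 6 15 10 9 13)(3 5 7)| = 6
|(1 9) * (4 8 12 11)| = 4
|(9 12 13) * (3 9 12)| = |(3 9)(12 13)| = 2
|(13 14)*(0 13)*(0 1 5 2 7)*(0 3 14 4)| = |(0 13 4)(1 5 2 7 3 14)| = 6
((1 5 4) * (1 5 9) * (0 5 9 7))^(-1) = (0 7 1 9 4 5)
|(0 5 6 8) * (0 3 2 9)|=|(0 5 6 8 3 2 9)|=7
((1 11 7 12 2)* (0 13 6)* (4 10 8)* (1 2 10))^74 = ((0 13 6)(1 11 7 12 10 8 4))^74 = (0 6 13)(1 10 11 8 7 4 12)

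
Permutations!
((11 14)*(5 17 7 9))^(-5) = (5 9 7 17)(11 14)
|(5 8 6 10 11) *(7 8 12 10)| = |(5 12 10 11)(6 7 8)| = 12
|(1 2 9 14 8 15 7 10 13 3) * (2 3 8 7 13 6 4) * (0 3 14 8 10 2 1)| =22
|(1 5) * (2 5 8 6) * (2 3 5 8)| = |(1 2 8 6 3 5)| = 6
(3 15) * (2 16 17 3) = (2 16 17 3 15) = [0, 1, 16, 15, 4, 5, 6, 7, 8, 9, 10, 11, 12, 13, 14, 2, 17, 3]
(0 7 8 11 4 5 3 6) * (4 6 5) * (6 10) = (0 7 8 11 10 6)(3 5) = [7, 1, 2, 5, 4, 3, 0, 8, 11, 9, 6, 10]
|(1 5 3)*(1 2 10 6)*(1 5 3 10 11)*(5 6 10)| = |(1 3 2 11)| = 4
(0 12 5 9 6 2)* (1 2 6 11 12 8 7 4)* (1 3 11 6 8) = [1, 2, 0, 11, 3, 9, 8, 4, 7, 6, 10, 12, 5] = (0 1 2)(3 11 12 5 9 6 8 7 4)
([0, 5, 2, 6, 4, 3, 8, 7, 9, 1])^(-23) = [0, 5, 2, 6, 4, 3, 8, 7, 9, 1]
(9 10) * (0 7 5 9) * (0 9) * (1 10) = (0 7 5)(1 10 9) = [7, 10, 2, 3, 4, 0, 6, 5, 8, 1, 9]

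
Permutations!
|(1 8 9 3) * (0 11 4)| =12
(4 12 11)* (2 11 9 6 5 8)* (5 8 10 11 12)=(2 12 9 6 8)(4 5 10 11)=[0, 1, 12, 3, 5, 10, 8, 7, 2, 6, 11, 4, 9]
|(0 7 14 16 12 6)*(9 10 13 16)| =|(0 7 14 9 10 13 16 12 6)| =9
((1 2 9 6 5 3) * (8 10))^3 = ((1 2 9 6 5 3)(8 10))^3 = (1 6)(2 5)(3 9)(8 10)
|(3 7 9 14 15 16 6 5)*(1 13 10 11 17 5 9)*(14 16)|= |(1 13 10 11 17 5 3 7)(6 9 16)(14 15)|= 24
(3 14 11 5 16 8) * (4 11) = (3 14 4 11 5 16 8) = [0, 1, 2, 14, 11, 16, 6, 7, 3, 9, 10, 5, 12, 13, 4, 15, 8]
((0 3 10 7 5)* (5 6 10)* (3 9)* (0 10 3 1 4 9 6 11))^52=(0 5 11 3 7 6 10)(1 4 9)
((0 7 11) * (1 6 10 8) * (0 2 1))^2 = ((0 7 11 2 1 6 10 8))^2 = (0 11 1 10)(2 6 8 7)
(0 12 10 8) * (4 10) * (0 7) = (0 12 4 10 8 7) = [12, 1, 2, 3, 10, 5, 6, 0, 7, 9, 8, 11, 4]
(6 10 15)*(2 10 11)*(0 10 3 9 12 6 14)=(0 10 15 14)(2 3 9 12 6 11)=[10, 1, 3, 9, 4, 5, 11, 7, 8, 12, 15, 2, 6, 13, 0, 14]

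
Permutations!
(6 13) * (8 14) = [0, 1, 2, 3, 4, 5, 13, 7, 14, 9, 10, 11, 12, 6, 8] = (6 13)(8 14)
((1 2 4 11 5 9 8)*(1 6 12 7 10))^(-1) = ((1 2 4 11 5 9 8 6 12 7 10))^(-1) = (1 10 7 12 6 8 9 5 11 4 2)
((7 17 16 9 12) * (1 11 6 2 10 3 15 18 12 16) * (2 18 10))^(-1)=((1 11 6 18 12 7 17)(3 15 10)(9 16))^(-1)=(1 17 7 12 18 6 11)(3 10 15)(9 16)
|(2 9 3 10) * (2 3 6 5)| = 4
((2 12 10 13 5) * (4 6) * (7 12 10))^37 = (2 10 13 5)(4 6)(7 12)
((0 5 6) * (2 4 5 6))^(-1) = (0 6)(2 5 4)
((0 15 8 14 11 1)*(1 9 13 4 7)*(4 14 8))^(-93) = (0 4 1 15 7)(9 11 14 13)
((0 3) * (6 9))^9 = ((0 3)(6 9))^9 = (0 3)(6 9)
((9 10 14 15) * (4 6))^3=((4 6)(9 10 14 15))^3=(4 6)(9 15 14 10)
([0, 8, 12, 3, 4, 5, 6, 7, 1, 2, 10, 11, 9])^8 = [0, 1, 9, 3, 4, 5, 6, 7, 8, 12, 10, 11, 2]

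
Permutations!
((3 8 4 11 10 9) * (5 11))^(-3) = (3 11 8 10 4 9 5)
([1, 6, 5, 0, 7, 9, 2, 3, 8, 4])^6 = [4, 7, 0, 9, 2, 1, 3, 5, 8, 6]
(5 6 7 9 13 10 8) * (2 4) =(2 4)(5 6 7 9 13 10 8) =[0, 1, 4, 3, 2, 6, 7, 9, 5, 13, 8, 11, 12, 10]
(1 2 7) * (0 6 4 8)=(0 6 4 8)(1 2 7)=[6, 2, 7, 3, 8, 5, 4, 1, 0]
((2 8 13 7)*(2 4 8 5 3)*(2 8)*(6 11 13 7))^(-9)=((2 5 3 8 7 4)(6 11 13))^(-9)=(13)(2 8)(3 4)(5 7)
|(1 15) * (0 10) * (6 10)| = 6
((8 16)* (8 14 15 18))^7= ((8 16 14 15 18))^7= (8 14 18 16 15)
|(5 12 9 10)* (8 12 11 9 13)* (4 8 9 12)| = 6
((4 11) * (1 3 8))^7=((1 3 8)(4 11))^7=(1 3 8)(4 11)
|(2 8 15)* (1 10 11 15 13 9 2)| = |(1 10 11 15)(2 8 13 9)| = 4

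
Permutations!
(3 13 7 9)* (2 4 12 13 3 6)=[0, 1, 4, 3, 12, 5, 2, 9, 8, 6, 10, 11, 13, 7]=(2 4 12 13 7 9 6)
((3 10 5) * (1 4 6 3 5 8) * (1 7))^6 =(1 7 8 10 3 6 4) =((1 4 6 3 10 8 7))^6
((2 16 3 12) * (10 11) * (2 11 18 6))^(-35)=(2 10 3 6 11 16 18 12)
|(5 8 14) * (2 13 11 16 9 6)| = 6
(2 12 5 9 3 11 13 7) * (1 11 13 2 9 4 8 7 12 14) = (1 11 2 14)(3 13 12 5 4 8 7 9) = [0, 11, 14, 13, 8, 4, 6, 9, 7, 3, 10, 2, 5, 12, 1]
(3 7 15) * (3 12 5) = (3 7 15 12 5) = [0, 1, 2, 7, 4, 3, 6, 15, 8, 9, 10, 11, 5, 13, 14, 12]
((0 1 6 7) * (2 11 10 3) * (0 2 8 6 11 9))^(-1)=((0 1 11 10 3 8 6 7 2 9))^(-1)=(0 9 2 7 6 8 3 10 11 1)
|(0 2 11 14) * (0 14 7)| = |(14)(0 2 11 7)| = 4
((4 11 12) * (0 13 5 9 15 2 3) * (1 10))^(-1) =((0 13 5 9 15 2 3)(1 10)(4 11 12))^(-1) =(0 3 2 15 9 5 13)(1 10)(4 12 11)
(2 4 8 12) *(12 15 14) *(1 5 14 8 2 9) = (1 5 14 12 9)(2 4)(8 15) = [0, 5, 4, 3, 2, 14, 6, 7, 15, 1, 10, 11, 9, 13, 12, 8]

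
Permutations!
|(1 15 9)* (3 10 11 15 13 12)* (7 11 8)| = |(1 13 12 3 10 8 7 11 15 9)| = 10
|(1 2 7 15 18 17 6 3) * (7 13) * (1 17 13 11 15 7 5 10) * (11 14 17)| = |(1 2 14 17 6 3 11 15 18 13 5 10)| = 12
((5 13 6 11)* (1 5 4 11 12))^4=((1 5 13 6 12)(4 11))^4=(1 12 6 13 5)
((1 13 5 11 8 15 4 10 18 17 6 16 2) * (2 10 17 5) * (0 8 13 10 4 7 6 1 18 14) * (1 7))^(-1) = (0 14 10 1 15 8)(2 13 11 5 18)(4 16 6 7 17)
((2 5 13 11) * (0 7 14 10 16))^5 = (16)(2 5 13 11)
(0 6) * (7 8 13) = (0 6)(7 8 13) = [6, 1, 2, 3, 4, 5, 0, 8, 13, 9, 10, 11, 12, 7]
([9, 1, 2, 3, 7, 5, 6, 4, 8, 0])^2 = (9)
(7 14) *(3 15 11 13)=(3 15 11 13)(7 14)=[0, 1, 2, 15, 4, 5, 6, 14, 8, 9, 10, 13, 12, 3, 7, 11]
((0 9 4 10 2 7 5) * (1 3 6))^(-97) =((0 9 4 10 2 7 5)(1 3 6))^(-97) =(0 9 4 10 2 7 5)(1 6 3)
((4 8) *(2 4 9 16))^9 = (2 16 9 8 4)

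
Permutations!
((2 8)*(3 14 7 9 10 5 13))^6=(3 13 5 10 9 7 14)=((2 8)(3 14 7 9 10 5 13))^6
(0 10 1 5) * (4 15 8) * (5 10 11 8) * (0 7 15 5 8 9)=[11, 10, 2, 3, 5, 7, 6, 15, 4, 0, 1, 9, 12, 13, 14, 8]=(0 11 9)(1 10)(4 5 7 15 8)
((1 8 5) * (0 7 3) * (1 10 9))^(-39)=((0 7 3)(1 8 5 10 9))^(-39)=(1 8 5 10 9)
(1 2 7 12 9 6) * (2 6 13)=(1 6)(2 7 12 9 13)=[0, 6, 7, 3, 4, 5, 1, 12, 8, 13, 10, 11, 9, 2]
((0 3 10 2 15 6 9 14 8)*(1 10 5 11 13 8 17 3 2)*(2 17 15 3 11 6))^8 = (0 13 17 8 11)(2 3 5 6 9 14 15)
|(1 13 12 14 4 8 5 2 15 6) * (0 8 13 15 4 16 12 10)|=21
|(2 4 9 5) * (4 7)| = 5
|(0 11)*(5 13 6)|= 6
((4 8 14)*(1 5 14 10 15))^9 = ((1 5 14 4 8 10 15))^9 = (1 14 8 15 5 4 10)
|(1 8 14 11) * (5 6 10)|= |(1 8 14 11)(5 6 10)|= 12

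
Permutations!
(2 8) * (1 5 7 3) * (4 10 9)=[0, 5, 8, 1, 10, 7, 6, 3, 2, 4, 9]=(1 5 7 3)(2 8)(4 10 9)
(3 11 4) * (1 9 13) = (1 9 13)(3 11 4) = [0, 9, 2, 11, 3, 5, 6, 7, 8, 13, 10, 4, 12, 1]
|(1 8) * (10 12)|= |(1 8)(10 12)|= 2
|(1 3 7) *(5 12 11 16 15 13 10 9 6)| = 9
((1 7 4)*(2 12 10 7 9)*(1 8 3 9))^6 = ((2 12 10 7 4 8 3 9))^6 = (2 3 4 10)(7 12 9 8)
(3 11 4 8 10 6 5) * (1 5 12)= (1 5 3 11 4 8 10 6 12)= [0, 5, 2, 11, 8, 3, 12, 7, 10, 9, 6, 4, 1]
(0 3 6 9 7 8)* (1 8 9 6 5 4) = [3, 8, 2, 5, 1, 4, 6, 9, 0, 7] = (0 3 5 4 1 8)(7 9)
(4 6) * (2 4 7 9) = (2 4 6 7 9) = [0, 1, 4, 3, 6, 5, 7, 9, 8, 2]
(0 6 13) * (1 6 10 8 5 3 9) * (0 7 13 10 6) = (0 6 10 8 5 3 9 1)(7 13) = [6, 0, 2, 9, 4, 3, 10, 13, 5, 1, 8, 11, 12, 7]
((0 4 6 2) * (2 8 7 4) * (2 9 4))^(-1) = ((0 9 4 6 8 7 2))^(-1) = (0 2 7 8 6 4 9)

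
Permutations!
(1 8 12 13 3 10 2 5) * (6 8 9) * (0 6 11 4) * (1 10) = (0 6 8 12 13 3 1 9 11 4)(2 5 10) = [6, 9, 5, 1, 0, 10, 8, 7, 12, 11, 2, 4, 13, 3]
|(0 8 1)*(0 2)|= 4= |(0 8 1 2)|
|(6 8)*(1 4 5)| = |(1 4 5)(6 8)| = 6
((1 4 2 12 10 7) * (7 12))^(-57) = (1 7 2 4)(10 12)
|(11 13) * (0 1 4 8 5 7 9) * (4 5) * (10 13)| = |(0 1 5 7 9)(4 8)(10 13 11)| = 30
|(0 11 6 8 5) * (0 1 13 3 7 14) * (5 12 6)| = |(0 11 5 1 13 3 7 14)(6 8 12)| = 24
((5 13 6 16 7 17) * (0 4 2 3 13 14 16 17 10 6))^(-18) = (0 2 13 4 3)(5 7 17 16 6 14 10)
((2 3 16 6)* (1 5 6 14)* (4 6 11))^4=((1 5 11 4 6 2 3 16 14))^4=(1 6 14 4 16 11 3 5 2)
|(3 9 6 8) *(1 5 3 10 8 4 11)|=14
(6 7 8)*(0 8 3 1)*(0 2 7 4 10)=(0 8 6 4 10)(1 2 7 3)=[8, 2, 7, 1, 10, 5, 4, 3, 6, 9, 0]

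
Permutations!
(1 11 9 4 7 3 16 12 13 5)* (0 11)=(0 11 9 4 7 3 16 12 13 5 1)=[11, 0, 2, 16, 7, 1, 6, 3, 8, 4, 10, 9, 13, 5, 14, 15, 12]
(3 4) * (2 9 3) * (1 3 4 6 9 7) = (1 3 6 9 4 2 7) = [0, 3, 7, 6, 2, 5, 9, 1, 8, 4]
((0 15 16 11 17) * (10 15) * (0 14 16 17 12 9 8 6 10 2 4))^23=((0 2 4)(6 10 15 17 14 16 11 12 9 8))^23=(0 4 2)(6 17 11 8 15 16 9 10 14 12)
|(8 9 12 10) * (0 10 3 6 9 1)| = |(0 10 8 1)(3 6 9 12)| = 4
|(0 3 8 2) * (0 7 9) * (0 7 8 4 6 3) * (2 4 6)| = 6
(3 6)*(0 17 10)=(0 17 10)(3 6)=[17, 1, 2, 6, 4, 5, 3, 7, 8, 9, 0, 11, 12, 13, 14, 15, 16, 10]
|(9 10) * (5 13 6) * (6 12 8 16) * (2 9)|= 6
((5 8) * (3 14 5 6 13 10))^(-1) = ((3 14 5 8 6 13 10))^(-1) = (3 10 13 6 8 5 14)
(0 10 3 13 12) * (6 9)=(0 10 3 13 12)(6 9)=[10, 1, 2, 13, 4, 5, 9, 7, 8, 6, 3, 11, 0, 12]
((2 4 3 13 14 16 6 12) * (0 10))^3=(0 10)(2 13 6 4 14 12 3 16)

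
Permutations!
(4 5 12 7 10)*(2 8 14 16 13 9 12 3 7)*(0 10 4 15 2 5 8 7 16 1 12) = (0 10 15 2 7 4 8 14 1 12 5 3 16 13 9) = [10, 12, 7, 16, 8, 3, 6, 4, 14, 0, 15, 11, 5, 9, 1, 2, 13]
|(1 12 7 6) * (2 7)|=|(1 12 2 7 6)|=5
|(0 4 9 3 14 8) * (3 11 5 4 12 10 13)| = |(0 12 10 13 3 14 8)(4 9 11 5)| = 28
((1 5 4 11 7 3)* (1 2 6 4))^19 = ((1 5)(2 6 4 11 7 3))^19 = (1 5)(2 6 4 11 7 3)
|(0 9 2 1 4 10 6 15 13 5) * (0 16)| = 11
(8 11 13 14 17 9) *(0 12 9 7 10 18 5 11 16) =(0 12 9 8 16)(5 11 13 14 17 7 10 18) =[12, 1, 2, 3, 4, 11, 6, 10, 16, 8, 18, 13, 9, 14, 17, 15, 0, 7, 5]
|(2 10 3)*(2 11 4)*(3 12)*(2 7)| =|(2 10 12 3 11 4 7)| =7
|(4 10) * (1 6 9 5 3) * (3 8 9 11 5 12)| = 8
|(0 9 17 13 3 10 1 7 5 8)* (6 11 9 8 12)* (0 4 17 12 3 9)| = |(0 8 4 17 13 9 12 6 11)(1 7 5 3 10)| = 45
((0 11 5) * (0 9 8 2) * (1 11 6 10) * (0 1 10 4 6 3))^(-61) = ((0 3)(1 11 5 9 8 2)(4 6))^(-61) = (0 3)(1 2 8 9 5 11)(4 6)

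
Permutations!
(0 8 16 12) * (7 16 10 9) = [8, 1, 2, 3, 4, 5, 6, 16, 10, 7, 9, 11, 0, 13, 14, 15, 12] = (0 8 10 9 7 16 12)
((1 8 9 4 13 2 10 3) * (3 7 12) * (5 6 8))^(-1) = (1 3 12 7 10 2 13 4 9 8 6 5) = ((1 5 6 8 9 4 13 2 10 7 12 3))^(-1)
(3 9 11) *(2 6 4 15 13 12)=(2 6 4 15 13 12)(3 9 11)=[0, 1, 6, 9, 15, 5, 4, 7, 8, 11, 10, 3, 2, 12, 14, 13]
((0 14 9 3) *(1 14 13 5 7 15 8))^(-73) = (0 14 15 13 9 8 5 3 1 7)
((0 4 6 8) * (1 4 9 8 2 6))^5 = ((0 9 8)(1 4)(2 6))^5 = (0 8 9)(1 4)(2 6)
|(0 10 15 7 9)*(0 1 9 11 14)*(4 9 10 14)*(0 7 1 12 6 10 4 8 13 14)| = |(1 4 9 12 6 10 15)(7 11 8 13 14)| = 35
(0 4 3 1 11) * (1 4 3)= [3, 11, 2, 4, 1, 5, 6, 7, 8, 9, 10, 0]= (0 3 4 1 11)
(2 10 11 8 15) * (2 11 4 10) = [0, 1, 2, 3, 10, 5, 6, 7, 15, 9, 4, 8, 12, 13, 14, 11] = (4 10)(8 15 11)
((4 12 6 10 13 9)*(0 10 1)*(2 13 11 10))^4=((0 2 13 9 4 12 6 1)(10 11))^4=(0 4)(1 9)(2 12)(6 13)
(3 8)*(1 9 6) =(1 9 6)(3 8) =[0, 9, 2, 8, 4, 5, 1, 7, 3, 6]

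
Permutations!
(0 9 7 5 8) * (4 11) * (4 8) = (0 9 7 5 4 11 8) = [9, 1, 2, 3, 11, 4, 6, 5, 0, 7, 10, 8]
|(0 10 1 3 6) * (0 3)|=6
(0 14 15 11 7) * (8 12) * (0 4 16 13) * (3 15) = (0 14 3 15 11 7 4 16 13)(8 12) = [14, 1, 2, 15, 16, 5, 6, 4, 12, 9, 10, 7, 8, 0, 3, 11, 13]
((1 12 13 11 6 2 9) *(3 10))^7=(13)(3 10)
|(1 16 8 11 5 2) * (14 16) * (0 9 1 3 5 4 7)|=9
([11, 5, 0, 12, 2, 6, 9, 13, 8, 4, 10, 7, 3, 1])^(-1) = [2, 13, 4, 12, 9, 1, 5, 11, 8, 6, 10, 0, 3, 7]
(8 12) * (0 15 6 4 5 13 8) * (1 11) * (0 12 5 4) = (0 15 6)(1 11)(5 13 8) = [15, 11, 2, 3, 4, 13, 0, 7, 5, 9, 10, 1, 12, 8, 14, 6]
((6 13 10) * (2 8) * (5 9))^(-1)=(2 8)(5 9)(6 10 13)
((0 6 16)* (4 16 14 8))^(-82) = (0 14 4)(6 8 16)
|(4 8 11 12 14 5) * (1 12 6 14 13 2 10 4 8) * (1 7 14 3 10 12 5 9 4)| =84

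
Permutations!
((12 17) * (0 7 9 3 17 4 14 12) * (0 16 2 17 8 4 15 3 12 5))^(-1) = ((0 7 9 12 15 3 8 4 14 5)(2 17 16))^(-1) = (0 5 14 4 8 3 15 12 9 7)(2 16 17)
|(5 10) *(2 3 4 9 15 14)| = |(2 3 4 9 15 14)(5 10)| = 6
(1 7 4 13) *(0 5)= (0 5)(1 7 4 13)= [5, 7, 2, 3, 13, 0, 6, 4, 8, 9, 10, 11, 12, 1]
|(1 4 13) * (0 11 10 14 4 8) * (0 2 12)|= 10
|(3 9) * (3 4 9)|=2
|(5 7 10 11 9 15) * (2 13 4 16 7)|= 10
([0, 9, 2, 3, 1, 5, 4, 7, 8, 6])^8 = [0, 1, 2, 3, 4, 5, 6, 7, 8, 9]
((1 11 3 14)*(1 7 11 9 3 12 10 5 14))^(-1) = ((1 9 3)(5 14 7 11 12 10))^(-1) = (1 3 9)(5 10 12 11 7 14)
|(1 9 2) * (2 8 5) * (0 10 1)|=7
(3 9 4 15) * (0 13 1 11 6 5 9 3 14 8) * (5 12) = (0 13 1 11 6 12 5 9 4 15 14 8) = [13, 11, 2, 3, 15, 9, 12, 7, 0, 4, 10, 6, 5, 1, 8, 14]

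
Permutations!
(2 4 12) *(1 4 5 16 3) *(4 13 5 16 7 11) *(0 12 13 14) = [12, 14, 16, 1, 13, 7, 6, 11, 8, 9, 10, 4, 2, 5, 0, 15, 3] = (0 12 2 16 3 1 14)(4 13 5 7 11)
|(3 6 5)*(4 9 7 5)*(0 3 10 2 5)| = |(0 3 6 4 9 7)(2 5 10)| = 6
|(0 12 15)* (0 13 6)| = 5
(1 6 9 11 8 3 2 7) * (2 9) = (1 6 2 7)(3 9 11 8) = [0, 6, 7, 9, 4, 5, 2, 1, 3, 11, 10, 8]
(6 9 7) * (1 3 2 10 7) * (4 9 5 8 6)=(1 3 2 10 7 4 9)(5 8 6)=[0, 3, 10, 2, 9, 8, 5, 4, 6, 1, 7]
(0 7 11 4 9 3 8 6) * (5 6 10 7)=[5, 1, 2, 8, 9, 6, 0, 11, 10, 3, 7, 4]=(0 5 6)(3 8 10 7 11 4 9)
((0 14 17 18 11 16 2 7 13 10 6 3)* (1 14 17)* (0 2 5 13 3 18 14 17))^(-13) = (1 14 17)(2 3 7)(5 13 10 6 18 11 16)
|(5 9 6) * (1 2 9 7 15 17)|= 8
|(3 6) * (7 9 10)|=|(3 6)(7 9 10)|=6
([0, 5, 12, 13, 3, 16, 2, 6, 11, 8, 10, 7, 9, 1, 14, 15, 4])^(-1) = (1 13 3 4 16 5)(2 6 7 11 8 9 12)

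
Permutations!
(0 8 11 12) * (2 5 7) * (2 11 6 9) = [8, 1, 5, 3, 4, 7, 9, 11, 6, 2, 10, 12, 0] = (0 8 6 9 2 5 7 11 12)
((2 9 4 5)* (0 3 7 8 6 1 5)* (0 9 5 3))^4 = (9)(1 6 8 7 3) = ((1 3 7 8 6)(2 5)(4 9))^4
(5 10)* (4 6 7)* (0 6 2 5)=(0 6 7 4 2 5 10)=[6, 1, 5, 3, 2, 10, 7, 4, 8, 9, 0]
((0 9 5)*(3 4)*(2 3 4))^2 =(0 5 9)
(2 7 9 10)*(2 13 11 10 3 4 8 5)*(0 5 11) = (0 5 2 7 9 3 4 8 11 10 13) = [5, 1, 7, 4, 8, 2, 6, 9, 11, 3, 13, 10, 12, 0]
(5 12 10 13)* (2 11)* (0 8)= (0 8)(2 11)(5 12 10 13)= [8, 1, 11, 3, 4, 12, 6, 7, 0, 9, 13, 2, 10, 5]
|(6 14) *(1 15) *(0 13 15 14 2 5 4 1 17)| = |(0 13 15 17)(1 14 6 2 5 4)| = 12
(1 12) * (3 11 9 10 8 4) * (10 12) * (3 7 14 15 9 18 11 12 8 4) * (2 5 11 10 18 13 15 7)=[0, 18, 5, 12, 2, 11, 6, 14, 3, 8, 4, 13, 1, 15, 7, 9, 16, 17, 10]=(1 18 10 4 2 5 11 13 15 9 8 3 12)(7 14)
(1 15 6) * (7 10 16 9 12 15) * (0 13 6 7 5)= [13, 5, 2, 3, 4, 0, 1, 10, 8, 12, 16, 11, 15, 6, 14, 7, 9]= (0 13 6 1 5)(7 10 16 9 12 15)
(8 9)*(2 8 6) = (2 8 9 6) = [0, 1, 8, 3, 4, 5, 2, 7, 9, 6]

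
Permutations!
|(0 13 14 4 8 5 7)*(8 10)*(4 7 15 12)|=12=|(0 13 14 7)(4 10 8 5 15 12)|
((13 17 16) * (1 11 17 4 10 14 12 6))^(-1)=(1 6 12 14 10 4 13 16 17 11)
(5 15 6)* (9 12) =(5 15 6)(9 12) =[0, 1, 2, 3, 4, 15, 5, 7, 8, 12, 10, 11, 9, 13, 14, 6]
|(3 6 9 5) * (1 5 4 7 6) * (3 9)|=|(1 5 9 4 7 6 3)|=7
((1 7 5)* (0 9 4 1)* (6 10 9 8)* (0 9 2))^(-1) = (0 2 10 6 8)(1 4 9 5 7)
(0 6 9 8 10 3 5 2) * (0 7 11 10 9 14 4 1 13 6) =(1 13 6 14 4)(2 7 11 10 3 5)(8 9) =[0, 13, 7, 5, 1, 2, 14, 11, 9, 8, 3, 10, 12, 6, 4]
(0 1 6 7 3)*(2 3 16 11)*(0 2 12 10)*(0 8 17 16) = (0 1 6 7)(2 3)(8 17 16 11 12 10) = [1, 6, 3, 2, 4, 5, 7, 0, 17, 9, 8, 12, 10, 13, 14, 15, 11, 16]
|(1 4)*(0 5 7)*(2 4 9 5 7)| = |(0 7)(1 9 5 2 4)| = 10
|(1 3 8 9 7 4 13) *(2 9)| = |(1 3 8 2 9 7 4 13)| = 8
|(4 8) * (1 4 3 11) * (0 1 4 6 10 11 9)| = 9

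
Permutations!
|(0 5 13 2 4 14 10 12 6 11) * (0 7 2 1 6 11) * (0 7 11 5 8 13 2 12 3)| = 13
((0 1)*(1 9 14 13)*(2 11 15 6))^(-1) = (0 1 13 14 9)(2 6 15 11) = ((0 9 14 13 1)(2 11 15 6))^(-1)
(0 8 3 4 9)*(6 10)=(0 8 3 4 9)(6 10)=[8, 1, 2, 4, 9, 5, 10, 7, 3, 0, 6]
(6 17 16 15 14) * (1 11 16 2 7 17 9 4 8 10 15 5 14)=[0, 11, 7, 3, 8, 14, 9, 17, 10, 4, 15, 16, 12, 13, 6, 1, 5, 2]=(1 11 16 5 14 6 9 4 8 10 15)(2 7 17)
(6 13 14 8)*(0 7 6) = [7, 1, 2, 3, 4, 5, 13, 6, 0, 9, 10, 11, 12, 14, 8] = (0 7 6 13 14 8)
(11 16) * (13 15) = (11 16)(13 15) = [0, 1, 2, 3, 4, 5, 6, 7, 8, 9, 10, 16, 12, 15, 14, 13, 11]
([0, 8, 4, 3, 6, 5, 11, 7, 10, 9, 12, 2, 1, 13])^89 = (13)(1 8 10 12)(2 4 6 11)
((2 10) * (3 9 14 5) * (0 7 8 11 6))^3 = (0 11 7 6 8)(2 10)(3 5 14 9)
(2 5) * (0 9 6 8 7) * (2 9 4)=(0 4 2 5 9 6 8 7)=[4, 1, 5, 3, 2, 9, 8, 0, 7, 6]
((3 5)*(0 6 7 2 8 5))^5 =(0 5 2 6 3 8 7)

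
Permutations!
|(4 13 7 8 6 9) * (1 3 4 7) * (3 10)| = |(1 10 3 4 13)(6 9 7 8)| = 20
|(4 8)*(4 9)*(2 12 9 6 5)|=|(2 12 9 4 8 6 5)|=7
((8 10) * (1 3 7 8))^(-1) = (1 10 8 7 3)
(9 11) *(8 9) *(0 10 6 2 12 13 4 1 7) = (0 10 6 2 12 13 4 1 7)(8 9 11) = [10, 7, 12, 3, 1, 5, 2, 0, 9, 11, 6, 8, 13, 4]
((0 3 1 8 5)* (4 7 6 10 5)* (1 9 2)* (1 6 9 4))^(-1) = (0 5 10 6 2 9 7 4 3)(1 8) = ((0 3 4 7 9 2 6 10 5)(1 8))^(-1)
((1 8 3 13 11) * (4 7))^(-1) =(1 11 13 3 8)(4 7)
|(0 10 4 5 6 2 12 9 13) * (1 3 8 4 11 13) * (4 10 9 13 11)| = |(0 9 1 3 8 10 4 5 6 2 12 13)| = 12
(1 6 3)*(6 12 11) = (1 12 11 6 3) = [0, 12, 2, 1, 4, 5, 3, 7, 8, 9, 10, 6, 11]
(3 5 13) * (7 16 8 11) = [0, 1, 2, 5, 4, 13, 6, 16, 11, 9, 10, 7, 12, 3, 14, 15, 8] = (3 5 13)(7 16 8 11)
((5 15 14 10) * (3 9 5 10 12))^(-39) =(3 15)(5 12)(9 14)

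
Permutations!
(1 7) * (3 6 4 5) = (1 7)(3 6 4 5) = [0, 7, 2, 6, 5, 3, 4, 1]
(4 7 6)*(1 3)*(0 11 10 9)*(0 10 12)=[11, 3, 2, 1, 7, 5, 4, 6, 8, 10, 9, 12, 0]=(0 11 12)(1 3)(4 7 6)(9 10)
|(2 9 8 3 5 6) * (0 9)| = 7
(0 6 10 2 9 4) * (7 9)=(0 6 10 2 7 9 4)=[6, 1, 7, 3, 0, 5, 10, 9, 8, 4, 2]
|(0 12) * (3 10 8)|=|(0 12)(3 10 8)|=6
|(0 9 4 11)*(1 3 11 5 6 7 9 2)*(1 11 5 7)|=12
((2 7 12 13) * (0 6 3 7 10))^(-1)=((0 6 3 7 12 13 2 10))^(-1)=(0 10 2 13 12 7 3 6)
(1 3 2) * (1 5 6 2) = (1 3)(2 5 6) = [0, 3, 5, 1, 4, 6, 2]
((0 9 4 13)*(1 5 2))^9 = (0 9 4 13)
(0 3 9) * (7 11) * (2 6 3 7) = (0 7 11 2 6 3 9) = [7, 1, 6, 9, 4, 5, 3, 11, 8, 0, 10, 2]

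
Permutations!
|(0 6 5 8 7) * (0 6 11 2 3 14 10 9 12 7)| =|(0 11 2 3 14 10 9 12 7 6 5 8)| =12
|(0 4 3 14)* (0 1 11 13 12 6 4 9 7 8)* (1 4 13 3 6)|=8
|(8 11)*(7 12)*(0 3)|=|(0 3)(7 12)(8 11)|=2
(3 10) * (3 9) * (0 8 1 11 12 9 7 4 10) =(0 8 1 11 12 9 3)(4 10 7) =[8, 11, 2, 0, 10, 5, 6, 4, 1, 3, 7, 12, 9]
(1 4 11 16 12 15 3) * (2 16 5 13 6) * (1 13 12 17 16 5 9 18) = (1 4 11 9 18)(2 5 12 15 3 13 6)(16 17) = [0, 4, 5, 13, 11, 12, 2, 7, 8, 18, 10, 9, 15, 6, 14, 3, 17, 16, 1]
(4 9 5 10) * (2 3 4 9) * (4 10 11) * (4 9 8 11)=(2 3 10 8 11 9 5 4)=[0, 1, 3, 10, 2, 4, 6, 7, 11, 5, 8, 9]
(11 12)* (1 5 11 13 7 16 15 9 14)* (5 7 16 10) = (1 7 10 5 11 12 13 16 15 9 14) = [0, 7, 2, 3, 4, 11, 6, 10, 8, 14, 5, 12, 13, 16, 1, 9, 15]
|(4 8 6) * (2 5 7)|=|(2 5 7)(4 8 6)|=3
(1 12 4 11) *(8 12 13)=(1 13 8 12 4 11)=[0, 13, 2, 3, 11, 5, 6, 7, 12, 9, 10, 1, 4, 8]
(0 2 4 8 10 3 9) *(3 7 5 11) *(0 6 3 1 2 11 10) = (0 11 1 2 4 8)(3 9 6)(5 10 7) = [11, 2, 4, 9, 8, 10, 3, 5, 0, 6, 7, 1]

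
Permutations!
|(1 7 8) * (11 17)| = |(1 7 8)(11 17)| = 6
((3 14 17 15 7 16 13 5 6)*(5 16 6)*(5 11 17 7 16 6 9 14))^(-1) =(3 6 13 16 15 17 11 5)(7 14 9)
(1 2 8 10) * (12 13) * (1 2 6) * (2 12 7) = (1 6)(2 8 10 12 13 7) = [0, 6, 8, 3, 4, 5, 1, 2, 10, 9, 12, 11, 13, 7]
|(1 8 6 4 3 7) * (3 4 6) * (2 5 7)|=6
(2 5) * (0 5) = (0 5 2) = [5, 1, 0, 3, 4, 2]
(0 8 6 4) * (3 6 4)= (0 8 4)(3 6)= [8, 1, 2, 6, 0, 5, 3, 7, 4]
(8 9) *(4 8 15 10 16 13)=(4 8 9 15 10 16 13)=[0, 1, 2, 3, 8, 5, 6, 7, 9, 15, 16, 11, 12, 4, 14, 10, 13]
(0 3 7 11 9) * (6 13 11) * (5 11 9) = (0 3 7 6 13 9)(5 11) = [3, 1, 2, 7, 4, 11, 13, 6, 8, 0, 10, 5, 12, 9]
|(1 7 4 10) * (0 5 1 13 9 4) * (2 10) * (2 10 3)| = |(0 5 1 7)(2 3)(4 10 13 9)| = 4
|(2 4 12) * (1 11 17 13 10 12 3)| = |(1 11 17 13 10 12 2 4 3)| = 9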